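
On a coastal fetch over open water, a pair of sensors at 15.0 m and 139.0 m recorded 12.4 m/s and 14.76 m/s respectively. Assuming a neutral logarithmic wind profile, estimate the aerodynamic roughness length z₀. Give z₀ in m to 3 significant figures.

z₀ ≈ 0.000125 m

Log law: V(z) ∝ ln(z/z₀). With r = V₁/V₂ = 12.4/14.76 = 0.84011,
r · ln(z₂/z₀) = ln(z₁/z₀) ⇒ ln z₀ = (ln z₁ − r·ln z₂)/(1 − r)
ln z₀ = (2.70805 − 0.84011×4.93447) / 0.15989 = -8.9901
z₀ = exp(-8.9901) = 0.0001246 m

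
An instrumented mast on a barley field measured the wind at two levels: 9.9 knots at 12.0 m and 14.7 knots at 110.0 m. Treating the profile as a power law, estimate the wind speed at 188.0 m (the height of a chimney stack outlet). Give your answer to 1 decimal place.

First find α: α = ln(V₂/V₁)/ln(z₂/z₁) = ln(14.7/9.9)/ln(110.0/12.0) = 0.39531/2.21557 = 0.1784
Extrapolate from 110.0 m to 188.0 m: V₃ = 14.7 × (188.0/110.0)^0.1784 = 14.7 × 1.1004 = 16.1752 knots

16.2 knots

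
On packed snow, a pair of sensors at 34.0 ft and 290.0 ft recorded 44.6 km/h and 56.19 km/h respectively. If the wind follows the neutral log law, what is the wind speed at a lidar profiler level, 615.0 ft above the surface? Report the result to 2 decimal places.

60.25 km/h

Log law: V ∝ ln(z/z₀). From the pair, with r = V₁/V₂ = 0.79374,
ln z₀ = (ln z₁ − r·ln z₂)/(1 − r) = (3.5264 − 0.79374×5.6699)/0.20626 = -4.7222 → z₀ = 0.008895 ft
V₃ = V₁ · ln(z₃/z₀)/ln(z₁/z₀) = 44.6 × 11.1438/8.2486 = 60.2547 km/h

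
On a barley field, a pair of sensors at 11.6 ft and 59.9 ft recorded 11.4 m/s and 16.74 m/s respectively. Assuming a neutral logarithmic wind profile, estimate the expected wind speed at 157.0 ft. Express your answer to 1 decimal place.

19.9 m/s

Log law: V ∝ ln(z/z₀). From the pair, with r = V₁/V₂ = 0.68100,
ln z₀ = (ln z₁ − r·ln z₂)/(1 − r) = (2.4510 − 0.68100×4.0927)/0.31900 = -1.0537 → z₀ = 0.3487 ft
V₃ = V₁ · ln(z₃/z₀)/ln(z₁/z₀) = 11.4 × 6.1099/3.5047 = 19.8743 m/s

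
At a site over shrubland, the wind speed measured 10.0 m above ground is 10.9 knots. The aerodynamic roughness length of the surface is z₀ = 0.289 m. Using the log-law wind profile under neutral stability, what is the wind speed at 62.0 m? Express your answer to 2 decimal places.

Log law: V(z) ∝ ln(z/z₀), so V₂/V₁ = ln(z₂/z₀) / ln(z₁/z₀).
ln(62.0/0.289) = 5.3685, ln(10.0/0.289) = 3.5439
V₂ = 10.9 × 5.3685/3.5439 = 10.9 × 1.5148 = 16.5118 knots

16.51 knots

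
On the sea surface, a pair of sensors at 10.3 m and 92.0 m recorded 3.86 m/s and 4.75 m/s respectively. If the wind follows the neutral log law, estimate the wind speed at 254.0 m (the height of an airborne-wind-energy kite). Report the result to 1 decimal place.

Log law: V ∝ ln(z/z₀). From the pair, with r = V₁/V₂ = 0.81263,
ln z₀ = (ln z₁ − r·ln z₂)/(1 − r) = (2.3321 − 0.81263×4.5218)/0.18737 = -7.1645 → z₀ = 0.0007736 m
V₃ = V₁ · ln(z₃/z₀)/ln(z₁/z₀) = 3.86 × 12.7019/9.4967 = 5.1628 m/s

5.2 m/s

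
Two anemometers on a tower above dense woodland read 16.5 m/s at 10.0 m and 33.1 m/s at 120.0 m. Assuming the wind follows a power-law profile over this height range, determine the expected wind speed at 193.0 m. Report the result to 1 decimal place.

37.8 m/s

First find α: α = ln(V₂/V₁)/ln(z₂/z₁) = ln(33.1/16.5)/ln(120.0/10.0) = 0.69617/2.48491 = 0.2802
Extrapolate from 120.0 m to 193.0 m: V₃ = 33.1 × (193.0/120.0)^0.2802 = 33.1 × 1.1424 = 37.8135 m/s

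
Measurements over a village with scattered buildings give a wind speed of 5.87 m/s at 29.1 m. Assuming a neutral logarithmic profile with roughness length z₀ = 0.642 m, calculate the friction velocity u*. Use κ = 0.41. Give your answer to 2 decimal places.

Log law: V(z) = (u*/κ) · ln(z/z₀) ⇒ u* = κ · V / ln(z/z₀)
u* = 0.41 × 5.87 / ln(29.1/0.642) = 0.41 × 5.87 / 3.8139
   = 2.4067 / 3.8139 = 0.6310 m/s

u* ≈ 0.63 m/s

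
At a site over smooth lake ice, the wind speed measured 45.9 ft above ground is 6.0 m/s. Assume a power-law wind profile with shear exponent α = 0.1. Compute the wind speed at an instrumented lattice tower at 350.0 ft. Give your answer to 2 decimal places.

7.35 m/s

Power-law profile: V₂ = V₁ · (z₂/z₁)^α
V₂ = 6.0 × (350.0/45.9)^0.1 = 6.0 × (7.6253)^0.1
    = 6.0 × 1.2253 = 7.3515 m/s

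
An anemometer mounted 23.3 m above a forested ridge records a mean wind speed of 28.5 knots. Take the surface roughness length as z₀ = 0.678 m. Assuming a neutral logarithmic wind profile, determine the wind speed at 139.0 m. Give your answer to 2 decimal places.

Log law: V(z) ∝ ln(z/z₀), so V₂/V₁ = ln(z₂/z₀) / ln(z₁/z₀).
ln(139.0/0.678) = 5.3231, ln(23.3/0.678) = 3.5371
V₂ = 28.5 × 5.3231/3.5371 = 28.5 × 1.5049 = 42.8909 knots

42.89 knots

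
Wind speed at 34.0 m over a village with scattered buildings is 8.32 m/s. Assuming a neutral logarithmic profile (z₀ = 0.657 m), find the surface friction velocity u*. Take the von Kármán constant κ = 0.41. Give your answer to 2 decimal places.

Log law: V(z) = (u*/κ) · ln(z/z₀) ⇒ u* = κ · V / ln(z/z₀)
u* = 0.41 × 8.32 / ln(34.0/0.657) = 0.41 × 8.32 / 3.9464
   = 3.4112 / 3.9464 = 0.8644 m/s

u* ≈ 0.86 m/s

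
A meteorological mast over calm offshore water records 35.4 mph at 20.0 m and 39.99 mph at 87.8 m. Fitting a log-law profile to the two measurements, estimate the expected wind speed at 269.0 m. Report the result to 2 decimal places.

43.46 mph

Log law: V ∝ ln(z/z₀). From the pair, with r = V₁/V₂ = 0.88522,
ln z₀ = (ln z₁ − r·ln z₂)/(1 − r) = (2.9957 − 0.88522×4.4751)/0.11478 = -8.4135 → z₀ = 0.0002219 m
V₃ = V₁ · ln(z₃/z₀)/ln(z₁/z₀) = 35.4 × 14.0082/11.4092 = 43.4640 mph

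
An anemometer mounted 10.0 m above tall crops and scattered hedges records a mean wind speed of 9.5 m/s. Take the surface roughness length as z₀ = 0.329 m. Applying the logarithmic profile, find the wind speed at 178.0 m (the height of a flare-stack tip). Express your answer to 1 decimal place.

Log law: V(z) ∝ ln(z/z₀), so V₂/V₁ = ln(z₂/z₀) / ln(z₁/z₀).
ln(178.0/0.329) = 6.2935, ln(10.0/0.329) = 3.4143
V₂ = 9.5 × 6.2935/3.4143 = 9.5 × 1.8433 = 17.5112 m/s

17.5 m/s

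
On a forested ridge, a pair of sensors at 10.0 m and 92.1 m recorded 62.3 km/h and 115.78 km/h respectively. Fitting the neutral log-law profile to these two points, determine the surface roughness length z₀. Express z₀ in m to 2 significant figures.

z₀ ≈ 0.75 m

Log law: V(z) ∝ ln(z/z₀). With r = V₁/V₂ = 62.3/115.78 = 0.53809,
r · ln(z₂/z₀) = ln(z₁/z₀) ⇒ ln z₀ = (ln z₁ − r·ln z₂)/(1 − r)
ln z₀ = (2.30259 − 0.53809×4.52287) / 0.46191 = -0.2839
z₀ = exp(-0.2839) = 0.7529 m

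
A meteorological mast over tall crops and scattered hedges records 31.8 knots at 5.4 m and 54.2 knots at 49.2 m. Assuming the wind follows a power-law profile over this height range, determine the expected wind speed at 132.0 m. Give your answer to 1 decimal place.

68.8 knots

First find α: α = ln(V₂/V₁)/ln(z₂/z₁) = ln(54.2/31.8)/ln(49.2/5.4) = 0.53321/2.20949 = 0.2413
Extrapolate from 49.2 m to 132.0 m: V₃ = 54.2 × (132.0/49.2)^0.2413 = 54.2 × 1.2689 = 68.7757 knots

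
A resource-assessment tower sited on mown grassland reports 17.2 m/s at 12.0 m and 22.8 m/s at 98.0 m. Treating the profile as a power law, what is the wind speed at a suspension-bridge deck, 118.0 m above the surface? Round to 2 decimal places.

First find α: α = ln(V₂/V₁)/ln(z₂/z₁) = ln(22.8/17.2)/ln(98.0/12.0) = 0.28185/2.10006 = 0.1342
Extrapolate from 98.0 m to 118.0 m: V₃ = 22.8 × (118.0/98.0)^0.1342 = 22.8 × 1.0252 = 23.3754 m/s

23.38 m/s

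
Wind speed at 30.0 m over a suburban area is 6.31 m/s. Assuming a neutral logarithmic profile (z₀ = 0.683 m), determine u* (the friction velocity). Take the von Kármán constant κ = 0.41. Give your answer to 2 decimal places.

u* ≈ 0.68 m/s

Log law: V(z) = (u*/κ) · ln(z/z₀) ⇒ u* = κ · V / ln(z/z₀)
u* = 0.41 × 6.31 / ln(30.0/0.683) = 0.41 × 6.31 / 3.7825
   = 2.5871 / 3.7825 = 0.6840 m/s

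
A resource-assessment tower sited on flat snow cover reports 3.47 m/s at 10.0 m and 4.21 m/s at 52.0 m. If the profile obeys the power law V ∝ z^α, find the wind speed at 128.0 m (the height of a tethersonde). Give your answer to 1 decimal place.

First find α: α = ln(V₂/V₁)/ln(z₂/z₁) = ln(4.21/3.47)/ln(52.0/10.0) = 0.19331/1.64866 = 0.1173
Extrapolate from 52.0 m to 128.0 m: V₃ = 4.21 × (128.0/52.0)^0.1173 = 4.21 × 1.1114 = 4.6790 m/s

4.7 m/s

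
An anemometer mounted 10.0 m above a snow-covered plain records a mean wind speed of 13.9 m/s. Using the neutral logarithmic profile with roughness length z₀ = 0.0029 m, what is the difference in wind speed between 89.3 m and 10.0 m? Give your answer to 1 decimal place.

3.7 m/s

Log law: V₂ = V₁ · ln(z₂/z₀)/ln(z₁/z₀) = 13.9 × 10.3350/8.1456 = 17.6361 m/s
ΔV = 17.6361 − 13.9 = 3.7361 m/s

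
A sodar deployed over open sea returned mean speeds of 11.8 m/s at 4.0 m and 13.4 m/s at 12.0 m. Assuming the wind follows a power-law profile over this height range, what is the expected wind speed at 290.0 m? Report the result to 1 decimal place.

19.4 m/s

First find α: α = ln(V₂/V₁)/ln(z₂/z₁) = ln(13.4/11.8)/ln(12.0/4.0) = 0.12716/1.09861 = 0.1157
Extrapolate from 12.0 m to 290.0 m: V₃ = 13.4 × (290.0/12.0)^0.1157 = 13.4 × 1.4458 = 19.3732 m/s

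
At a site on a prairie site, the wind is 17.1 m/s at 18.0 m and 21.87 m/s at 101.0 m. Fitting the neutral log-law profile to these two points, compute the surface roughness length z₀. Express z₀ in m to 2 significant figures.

z₀ ≈ 0.037 m

Log law: V(z) ∝ ln(z/z₀). With r = V₁/V₂ = 17.1/21.87 = 0.78189,
r · ln(z₂/z₀) = ln(z₁/z₀) ⇒ ln z₀ = (ln z₁ − r·ln z₂)/(1 − r)
ln z₀ = (2.89037 − 0.78189×4.61512) / 0.21811 = -3.2927
z₀ = exp(-3.2927) = 0.03715 m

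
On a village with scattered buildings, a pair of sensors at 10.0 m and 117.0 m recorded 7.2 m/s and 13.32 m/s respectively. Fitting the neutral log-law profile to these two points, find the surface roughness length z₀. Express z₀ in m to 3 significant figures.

z₀ ≈ 0.554 m

Log law: V(z) ∝ ln(z/z₀). With r = V₁/V₂ = 7.2/13.32 = 0.54054,
r · ln(z₂/z₀) = ln(z₁/z₀) ⇒ ln z₀ = (ln z₁ − r·ln z₂)/(1 − r)
ln z₀ = (2.30259 − 0.54054×4.76217) / 0.45946 = -0.5910
z₀ = exp(-0.5910) = 0.5537 m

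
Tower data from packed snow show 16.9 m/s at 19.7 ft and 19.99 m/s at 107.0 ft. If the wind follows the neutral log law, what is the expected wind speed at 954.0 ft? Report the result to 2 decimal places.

23.99 m/s

Log law: V ∝ ln(z/z₀). From the pair, with r = V₁/V₂ = 0.84542,
ln z₀ = (ln z₁ − r·ln z₂)/(1 − r) = (2.9806 − 0.84542×4.6728)/0.15458 = -6.2745 → z₀ = 0.001884 ft
V₃ = V₁ · ln(z₃/z₀)/ln(z₁/z₀) = 16.9 × 13.1352/9.2551 = 23.9850 m/s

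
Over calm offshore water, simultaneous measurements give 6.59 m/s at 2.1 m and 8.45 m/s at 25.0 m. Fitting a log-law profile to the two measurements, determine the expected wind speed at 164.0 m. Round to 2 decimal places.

Log law: V ∝ ln(z/z₀). From the pair, with r = V₁/V₂ = 0.77988,
ln z₀ = (ln z₁ − r·ln z₂)/(1 − r) = (0.7419 − 0.77988×3.2189)/0.22012 = -8.0339 → z₀ = 0.0003243 m
V₃ = V₁ · ln(z₃/z₀)/ln(z₁/z₀) = 6.59 × 13.1337/8.7758 = 9.8625 m/s

9.86 m/s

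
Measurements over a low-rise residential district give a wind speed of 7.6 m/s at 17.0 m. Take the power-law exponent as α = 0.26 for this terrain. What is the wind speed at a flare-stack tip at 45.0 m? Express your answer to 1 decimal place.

Power-law profile: V₂ = V₁ · (z₂/z₁)^α
V₂ = 7.6 × (45.0/17.0)^0.26 = 7.6 × (2.6471)^0.26
    = 7.6 × 1.2880 = 9.7889 m/s

9.8 m/s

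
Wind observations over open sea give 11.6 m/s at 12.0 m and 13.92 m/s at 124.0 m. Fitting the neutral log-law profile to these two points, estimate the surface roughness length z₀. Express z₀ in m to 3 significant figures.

z₀ ≈ 0.000102 m

Log law: V(z) ∝ ln(z/z₀). With r = V₁/V₂ = 11.6/13.92 = 0.83333,
r · ln(z₂/z₀) = ln(z₁/z₀) ⇒ ln z₀ = (ln z₁ − r·ln z₂)/(1 − r)
ln z₀ = (2.48491 − 0.83333×4.82028) / 0.16667 = -9.1920
z₀ = exp(-9.1920) = 0.0001019 m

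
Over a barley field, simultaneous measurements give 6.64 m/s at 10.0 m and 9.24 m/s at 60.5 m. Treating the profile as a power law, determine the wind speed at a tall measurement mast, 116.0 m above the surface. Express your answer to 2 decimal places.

10.41 m/s

First find α: α = ln(V₂/V₁)/ln(z₂/z₁) = ln(9.24/6.64)/ln(60.5/10.0) = 0.33043/1.80006 = 0.1836
Extrapolate from 60.5 m to 116.0 m: V₃ = 9.24 × (116.0/60.5)^0.1836 = 9.24 × 1.1269 = 10.4128 m/s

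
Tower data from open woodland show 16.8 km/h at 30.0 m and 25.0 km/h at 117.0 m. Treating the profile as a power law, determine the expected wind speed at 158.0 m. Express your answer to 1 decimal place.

27.3 km/h

First find α: α = ln(V₂/V₁)/ln(z₂/z₁) = ln(25.0/16.8)/ln(117.0/30.0) = 0.39750/1.36098 = 0.2921
Extrapolate from 117.0 m to 158.0 m: V₃ = 25.0 × (158.0/117.0)^0.2921 = 25.0 × 1.0917 = 27.2927 km/h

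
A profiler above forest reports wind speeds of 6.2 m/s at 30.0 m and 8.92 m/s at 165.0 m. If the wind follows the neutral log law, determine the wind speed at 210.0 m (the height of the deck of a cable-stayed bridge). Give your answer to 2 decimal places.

Log law: V ∝ ln(z/z₀). From the pair, with r = V₁/V₂ = 0.69507,
ln z₀ = (ln z₁ − r·ln z₂)/(1 − r) = (3.4012 − 0.69507×5.1059)/0.30493 = -0.4846 → z₀ = 0.6159 m
V₃ = V₁ · ln(z₃/z₀)/ln(z₁/z₀) = 6.2 × 5.8317/3.8858 = 9.3048 m/s

9.30 m/s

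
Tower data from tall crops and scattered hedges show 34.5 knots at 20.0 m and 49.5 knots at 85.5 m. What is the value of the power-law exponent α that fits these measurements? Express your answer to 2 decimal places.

Power law: V₂/V₁ = (z₂/z₁)^α ⇒ α = ln(V₂/V₁) / ln(z₂/z₁)
α = ln(49.5/34.5) / ln(85.5/20.0) = ln(1.4348) / ln(4.2750)
  = 0.36101 / 1.45278 = 0.24850

α ≈ 0.25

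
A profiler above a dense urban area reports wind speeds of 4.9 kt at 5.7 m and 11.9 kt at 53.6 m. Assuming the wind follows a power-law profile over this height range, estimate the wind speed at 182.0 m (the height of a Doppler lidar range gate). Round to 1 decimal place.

19.3 kt

First find α: α = ln(V₂/V₁)/ln(z₂/z₁) = ln(11.9/4.9)/ln(53.6/5.7) = 0.88730/2.24108 = 0.3959
Extrapolate from 53.6 m to 182.0 m: V₃ = 11.9 × (182.0/53.6)^0.3959 = 11.9 × 1.6226 = 19.3084 kt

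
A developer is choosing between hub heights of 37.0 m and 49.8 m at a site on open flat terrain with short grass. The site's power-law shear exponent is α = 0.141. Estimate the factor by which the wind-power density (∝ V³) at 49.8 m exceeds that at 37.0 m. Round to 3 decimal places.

Speed ratio: V_B/V_A = (z_B/z_A)^α = (49.8/37.0)^0.141 = (1.3459)^0.141 = 1.04278
Power-density ratio: P_B/P_A = (V_B/V_A)³ = (1.04278)³ = 1.13391

1.134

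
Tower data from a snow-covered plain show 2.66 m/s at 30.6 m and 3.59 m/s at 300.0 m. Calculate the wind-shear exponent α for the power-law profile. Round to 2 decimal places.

α ≈ 0.13

Power law: V₂/V₁ = (z₂/z₁)^α ⇒ α = ln(V₂/V₁) / ln(z₂/z₁)
α = ln(3.59/2.66) / ln(300.0/30.6) = ln(1.3496) / ln(9.8039)
  = 0.29983 / 2.28278 = 0.13134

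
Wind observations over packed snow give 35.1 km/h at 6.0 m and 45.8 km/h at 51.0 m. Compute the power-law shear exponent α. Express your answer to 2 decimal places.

Power law: V₂/V₁ = (z₂/z₁)^α ⇒ α = ln(V₂/V₁) / ln(z₂/z₁)
α = ln(45.8/35.1) / ln(51.0/6.0) = ln(1.3048) / ln(8.5000)
  = 0.26608 / 2.14007 = 0.12433

α ≈ 0.12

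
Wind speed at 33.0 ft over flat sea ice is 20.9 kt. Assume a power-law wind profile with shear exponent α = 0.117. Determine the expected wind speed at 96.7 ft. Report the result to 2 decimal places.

23.70 kt

Power-law profile: V₂ = V₁ · (z₂/z₁)^α
V₂ = 20.9 × (96.7/33.0)^0.117 = 20.9 × (2.9303)^0.117
    = 20.9 × 1.1340 = 23.7015 kt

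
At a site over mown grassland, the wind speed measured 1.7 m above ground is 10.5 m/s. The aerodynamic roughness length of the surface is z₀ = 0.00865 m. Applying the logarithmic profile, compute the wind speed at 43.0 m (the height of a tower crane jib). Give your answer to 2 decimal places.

Log law: V(z) ∝ ln(z/z₀), so V₂/V₁ = ln(z₂/z₀) / ln(z₁/z₀).
ln(43.0/0.00865) = 8.5114, ln(1.7/0.00865) = 5.2808
V₂ = 10.5 × 8.5114/5.2808 = 10.5 × 1.6118 = 16.9234 m/s

16.92 m/s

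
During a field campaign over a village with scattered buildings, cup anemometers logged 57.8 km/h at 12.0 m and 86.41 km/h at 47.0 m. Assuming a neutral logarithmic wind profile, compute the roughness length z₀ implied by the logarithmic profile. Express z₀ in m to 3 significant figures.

Log law: V(z) ∝ ln(z/z₀). With r = V₁/V₂ = 57.8/86.41 = 0.66890,
r · ln(z₂/z₀) = ln(z₁/z₀) ⇒ ln z₀ = (ln z₁ − r·ln z₂)/(1 − r)
ln z₀ = (2.48491 − 0.66890×3.85015) / 0.33110 = -0.2733
z₀ = exp(-0.2733) = 0.7609 m

z₀ ≈ 0.761 m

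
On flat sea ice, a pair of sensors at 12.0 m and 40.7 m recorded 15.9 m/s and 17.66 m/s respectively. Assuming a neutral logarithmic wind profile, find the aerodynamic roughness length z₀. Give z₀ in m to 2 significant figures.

Log law: V(z) ∝ ln(z/z₀). With r = V₁/V₂ = 15.9/17.66 = 0.90034,
r · ln(z₂/z₀) = ln(z₁/z₀) ⇒ ln z₀ = (ln z₁ − r·ln z₂)/(1 − r)
ln z₀ = (2.48491 − 0.90034×3.70623) / 0.09966 = -8.5486
z₀ = exp(-8.5486) = 0.0001938 m

z₀ ≈ 0.00019 m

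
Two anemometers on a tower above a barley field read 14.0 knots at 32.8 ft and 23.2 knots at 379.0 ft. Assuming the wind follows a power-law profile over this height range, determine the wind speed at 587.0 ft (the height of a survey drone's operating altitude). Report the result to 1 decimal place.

25.4 knots

First find α: α = ln(V₂/V₁)/ln(z₂/z₁) = ln(23.2/14.0)/ln(379.0/32.8) = 0.50509/2.44711 = 0.2064
Extrapolate from 379.0 ft to 587.0 ft: V₃ = 23.2 × (587.0/379.0)^0.2064 = 23.2 × 1.0945 = 25.3925 knots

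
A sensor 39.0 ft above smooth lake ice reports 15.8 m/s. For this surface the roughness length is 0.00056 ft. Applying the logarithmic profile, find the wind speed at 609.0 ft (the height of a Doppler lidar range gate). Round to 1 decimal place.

Log law: V(z) ∝ ln(z/z₀), so V₂/V₁ = ln(z₂/z₀) / ln(z₁/z₀).
ln(609.0/0.00056) = 13.8994, ln(39.0/0.00056) = 11.1511
V₂ = 15.8 × 13.8994/11.1511 = 15.8 × 1.2465 = 19.6940 m/s

19.7 m/s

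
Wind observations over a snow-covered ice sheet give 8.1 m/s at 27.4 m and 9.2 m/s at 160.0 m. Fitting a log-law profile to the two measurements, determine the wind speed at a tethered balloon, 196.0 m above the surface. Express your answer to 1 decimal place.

9.3 m/s

Log law: V ∝ ln(z/z₀). From the pair, with r = V₁/V₂ = 0.88043,
ln z₀ = (ln z₁ − r·ln z₂)/(1 − r) = (3.3105 − 0.88043×5.0752)/0.11957 = -9.6836 → z₀ = 0.00006230 m
V₃ = V₁ · ln(z₃/z₀)/ln(z₁/z₀) = 8.1 × 14.9617/12.9941 = 9.3265 m/s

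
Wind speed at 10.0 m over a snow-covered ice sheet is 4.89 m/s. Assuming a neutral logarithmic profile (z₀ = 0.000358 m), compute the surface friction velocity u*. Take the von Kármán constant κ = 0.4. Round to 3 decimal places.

u* ≈ 0.191 m/s

Log law: V(z) = (u*/κ) · ln(z/z₀) ⇒ u* = κ · V / ln(z/z₀)
u* = 0.4 × 4.89 / ln(10.0/0.000358) = 0.4 × 4.89 / 10.2376
   = 1.9560 / 10.2376 = 0.1911 m/s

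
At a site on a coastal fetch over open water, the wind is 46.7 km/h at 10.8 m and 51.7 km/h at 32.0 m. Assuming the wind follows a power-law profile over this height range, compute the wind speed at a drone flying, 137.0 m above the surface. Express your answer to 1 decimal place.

59.2 km/h

First find α: α = ln(V₂/V₁)/ln(z₂/z₁) = ln(51.7/46.7)/ln(32.0/10.8) = 0.10171/1.08619 = 0.0936
Extrapolate from 32.0 m to 137.0 m: V₃ = 51.7 × (137.0/32.0)^0.0936 = 51.7 × 1.1459 = 59.2424 km/h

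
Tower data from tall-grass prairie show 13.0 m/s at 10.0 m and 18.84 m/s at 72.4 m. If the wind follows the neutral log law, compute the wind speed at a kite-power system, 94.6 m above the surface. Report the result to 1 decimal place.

Log law: V ∝ ln(z/z₀). From the pair, with r = V₁/V₂ = 0.69002,
ln z₀ = (ln z₁ − r·ln z₂)/(1 − r) = (2.3026 − 0.69002×4.2822)/0.30998 = -2.1041 → z₀ = 0.1220 m
V₃ = V₁ · ln(z₃/z₀)/ln(z₁/z₀) = 13.0 × 6.6538/4.4067 = 19.6290 m/s

19.6 m/s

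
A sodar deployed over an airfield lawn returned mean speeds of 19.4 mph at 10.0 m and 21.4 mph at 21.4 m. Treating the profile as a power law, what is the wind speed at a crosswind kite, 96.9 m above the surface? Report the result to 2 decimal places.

First find α: α = ln(V₂/V₁)/ln(z₂/z₁) = ln(21.4/19.4)/ln(21.4/10.0) = 0.09812/0.76081 = 0.1290
Extrapolate from 21.4 m to 96.9 m: V₃ = 21.4 × (96.9/21.4)^0.1290 = 21.4 × 1.2150 = 26.0018 mph

26.00 mph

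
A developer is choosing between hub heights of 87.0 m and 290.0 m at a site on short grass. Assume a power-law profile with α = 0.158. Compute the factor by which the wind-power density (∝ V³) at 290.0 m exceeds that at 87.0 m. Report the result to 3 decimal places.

1.769

Speed ratio: V_B/V_A = (z_B/z_A)^α = (290.0/87.0)^0.158 = (3.3333)^0.158 = 1.20952
Power-density ratio: P_B/P_A = (V_B/V_A)³ = (1.20952)³ = 1.76948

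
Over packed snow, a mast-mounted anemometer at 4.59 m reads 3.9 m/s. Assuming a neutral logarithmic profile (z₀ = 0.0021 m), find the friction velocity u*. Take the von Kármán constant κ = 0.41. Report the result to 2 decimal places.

u* ≈ 0.21 m/s

Log law: V(z) = (u*/κ) · ln(z/z₀) ⇒ u* = κ · V / ln(z/z₀)
u* = 0.41 × 3.9 / ln(4.59/0.0021) = 0.41 × 3.9 / 7.6897
   = 1.5990 / 7.6897 = 0.2079 m/s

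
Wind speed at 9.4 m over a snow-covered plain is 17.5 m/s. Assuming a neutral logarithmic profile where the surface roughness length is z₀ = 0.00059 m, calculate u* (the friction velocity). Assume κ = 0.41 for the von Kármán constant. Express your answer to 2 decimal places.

Log law: V(z) = (u*/κ) · ln(z/z₀) ⇒ u* = κ · V / ln(z/z₀)
u* = 0.41 × 17.5 / ln(9.4/0.00059) = 0.41 × 17.5 / 9.6761
   = 7.1750 / 9.6761 = 0.7415 m/s

u* ≈ 0.74 m/s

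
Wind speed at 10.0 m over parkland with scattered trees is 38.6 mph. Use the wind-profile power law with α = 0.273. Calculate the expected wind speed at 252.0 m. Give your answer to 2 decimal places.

93.15 mph

Power-law profile: V₂ = V₁ · (z₂/z₁)^α
V₂ = 38.6 × (252.0/10.0)^0.273 = 38.6 × (25.2000)^0.273
    = 38.6 × 2.4131 = 93.1472 mph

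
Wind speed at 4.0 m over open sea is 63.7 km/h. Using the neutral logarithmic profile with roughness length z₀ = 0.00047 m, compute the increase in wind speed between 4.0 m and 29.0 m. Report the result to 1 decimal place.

Log law: V₂ = V₁ · ln(z₂/z₀)/ln(z₁/z₀) = 63.7 × 11.0301/9.0491 = 77.6451 km/h
ΔV = 77.6451 − 63.7 = 13.9451 km/h

13.9 km/h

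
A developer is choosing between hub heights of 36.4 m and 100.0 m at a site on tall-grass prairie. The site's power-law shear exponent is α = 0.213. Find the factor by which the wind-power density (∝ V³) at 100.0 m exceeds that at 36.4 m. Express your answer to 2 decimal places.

1.91

Speed ratio: V_B/V_A = (z_B/z_A)^α = (100.0/36.4)^0.213 = (2.7473)^0.213 = 1.24018
Power-density ratio: P_B/P_A = (V_B/V_A)³ = (1.24018)³ = 1.90746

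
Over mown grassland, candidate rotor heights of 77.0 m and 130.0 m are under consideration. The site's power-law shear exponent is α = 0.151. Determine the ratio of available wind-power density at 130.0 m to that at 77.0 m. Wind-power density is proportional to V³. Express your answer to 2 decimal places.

Speed ratio: V_B/V_A = (z_B/z_A)^α = (130.0/77.0)^0.151 = (1.6883)^0.151 = 1.08229
Power-density ratio: P_B/P_A = (V_B/V_A)³ = (1.08229)³ = 1.26776

1.27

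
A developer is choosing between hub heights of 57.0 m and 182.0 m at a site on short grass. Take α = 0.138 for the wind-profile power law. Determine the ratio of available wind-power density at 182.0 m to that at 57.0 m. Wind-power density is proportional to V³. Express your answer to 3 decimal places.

1.617

Speed ratio: V_B/V_A = (z_B/z_A)^α = (182.0/57.0)^0.138 = (3.1930)^0.138 = 1.17376
Power-density ratio: P_B/P_A = (V_B/V_A)³ = (1.17376)³ = 1.61710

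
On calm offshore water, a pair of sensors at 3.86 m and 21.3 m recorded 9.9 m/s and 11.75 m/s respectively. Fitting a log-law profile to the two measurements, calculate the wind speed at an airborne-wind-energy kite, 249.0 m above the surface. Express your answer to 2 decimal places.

Log law: V ∝ ln(z/z₀). From the pair, with r = V₁/V₂ = 0.84255,
ln z₀ = (ln z₁ − r·ln z₂)/(1 − r) = (1.3507 − 0.84255×3.0587)/0.15745 = -7.7897 → z₀ = 0.0004140 m
V₃ = V₁ · ln(z₃/z₀)/ln(z₁/z₀) = 9.9 × 13.3071/9.1403 = 14.4131 m/s

14.41 m/s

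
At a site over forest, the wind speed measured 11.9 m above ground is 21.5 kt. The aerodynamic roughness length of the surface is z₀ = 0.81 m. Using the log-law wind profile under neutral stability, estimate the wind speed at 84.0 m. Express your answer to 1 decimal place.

Log law: V(z) ∝ ln(z/z₀), so V₂/V₁ = ln(z₂/z₀) / ln(z₁/z₀).
ln(84.0/0.81) = 4.6415, ln(11.9/0.81) = 2.6873
V₂ = 21.5 × 4.6415/2.6873 = 21.5 × 1.7272 = 37.1356 kt

37.1 kt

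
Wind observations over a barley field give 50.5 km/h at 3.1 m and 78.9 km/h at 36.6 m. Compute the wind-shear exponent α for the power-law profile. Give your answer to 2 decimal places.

Power law: V₂/V₁ = (z₂/z₁)^α ⇒ α = ln(V₂/V₁) / ln(z₂/z₁)
α = ln(78.9/50.5) / ln(36.6/3.1) = ln(1.5624) / ln(11.8065)
  = 0.44621 / 2.46865 = 0.18075

α ≈ 0.18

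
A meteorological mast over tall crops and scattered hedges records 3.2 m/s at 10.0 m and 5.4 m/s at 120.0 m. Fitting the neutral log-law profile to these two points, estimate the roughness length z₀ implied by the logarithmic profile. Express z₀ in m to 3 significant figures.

z₀ ≈ 0.269 m

Log law: V(z) ∝ ln(z/z₀). With r = V₁/V₂ = 3.2/5.4 = 0.59259,
r · ln(z₂/z₀) = ln(z₁/z₀) ⇒ ln z₀ = (ln z₁ − r·ln z₂)/(1 − r)
ln z₀ = (2.30259 − 0.59259×4.78749) / 0.40741 = -1.3118
z₀ = exp(-1.3118) = 0.2693 m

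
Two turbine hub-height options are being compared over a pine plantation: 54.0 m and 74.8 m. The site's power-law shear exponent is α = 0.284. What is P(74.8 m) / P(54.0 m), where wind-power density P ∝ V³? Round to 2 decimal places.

Speed ratio: V_B/V_A = (z_B/z_A)^α = (74.8/54.0)^0.284 = (1.3852)^0.284 = 1.09695
Power-density ratio: P_B/P_A = (V_B/V_A)³ = (1.09695)³ = 1.31997

1.32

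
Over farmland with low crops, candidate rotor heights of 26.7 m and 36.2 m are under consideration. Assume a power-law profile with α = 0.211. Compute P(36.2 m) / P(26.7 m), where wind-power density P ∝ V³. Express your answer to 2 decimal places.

Speed ratio: V_B/V_A = (z_B/z_A)^α = (36.2/26.7)^0.211 = (1.3558)^0.211 = 1.06633
Power-density ratio: P_B/P_A = (V_B/V_A)³ = (1.06633)³ = 1.21250

1.21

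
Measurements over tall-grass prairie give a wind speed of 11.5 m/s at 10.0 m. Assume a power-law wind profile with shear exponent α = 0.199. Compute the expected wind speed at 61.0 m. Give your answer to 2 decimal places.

16.48 m/s

Power-law profile: V₂ = V₁ · (z₂/z₁)^α
V₂ = 11.5 × (61.0/10.0)^0.199 = 11.5 × (6.1000)^0.199
    = 11.5 × 1.4331 = 16.4808 m/s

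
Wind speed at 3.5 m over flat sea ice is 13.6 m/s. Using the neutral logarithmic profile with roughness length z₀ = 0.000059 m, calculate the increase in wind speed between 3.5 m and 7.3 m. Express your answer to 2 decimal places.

Log law: V₂ = V₁ · ln(z₂/z₀)/ln(z₁/z₀) = 13.6 × 11.7258/10.9907 = 14.5096 m/s
ΔV = 14.5096 − 13.6 = 0.9096 m/s

0.91 m/s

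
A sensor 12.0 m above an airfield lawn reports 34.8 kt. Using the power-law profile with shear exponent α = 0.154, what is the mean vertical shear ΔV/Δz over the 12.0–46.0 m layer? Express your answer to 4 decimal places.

0.2353 kt/m

Power law: V₂ = V₁ · (z₂/z₁)^α = 34.8 × (3.8333)^0.154 = 42.8006 kt
ΔV/Δz = (42.8006 − 34.8)/(46.0 − 12.0) = 8.0006/34.0000 = 0.23531 kt/m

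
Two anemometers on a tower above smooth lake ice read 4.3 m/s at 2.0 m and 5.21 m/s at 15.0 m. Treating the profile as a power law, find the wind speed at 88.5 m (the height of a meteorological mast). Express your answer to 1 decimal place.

First find α: α = ln(V₂/V₁)/ln(z₂/z₁) = ln(5.21/4.3)/ln(15.0/2.0) = 0.19196/2.01490 = 0.0953
Extrapolate from 15.0 m to 88.5 m: V₃ = 5.21 × (88.5/15.0)^0.0953 = 5.21 × 1.1842 = 6.1699 m/s

6.2 m/s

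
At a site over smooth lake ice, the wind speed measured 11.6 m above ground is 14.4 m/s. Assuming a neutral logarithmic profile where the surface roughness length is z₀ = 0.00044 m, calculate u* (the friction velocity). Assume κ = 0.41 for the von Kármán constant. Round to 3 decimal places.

u* ≈ 0.580 m/s

Log law: V(z) = (u*/κ) · ln(z/z₀) ⇒ u* = κ · V / ln(z/z₀)
u* = 0.41 × 14.4 / ln(11.6/0.00044) = 0.41 × 14.4 / 10.1797
   = 5.9040 / 10.1797 = 0.5800 m/s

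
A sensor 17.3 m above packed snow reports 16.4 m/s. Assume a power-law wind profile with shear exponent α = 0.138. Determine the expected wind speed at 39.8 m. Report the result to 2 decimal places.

Power-law profile: V₂ = V₁ · (z₂/z₁)^α
V₂ = 16.4 × (39.8/17.3)^0.138 = 16.4 × (2.3006)^0.138
    = 16.4 × 1.1218 = 18.3983 m/s

18.40 m/s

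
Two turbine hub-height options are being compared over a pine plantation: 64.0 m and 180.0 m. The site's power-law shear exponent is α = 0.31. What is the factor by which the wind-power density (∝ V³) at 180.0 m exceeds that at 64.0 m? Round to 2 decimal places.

Speed ratio: V_B/V_A = (z_B/z_A)^α = (180.0/64.0)^0.31 = (2.8125)^0.31 = 1.37790
Power-density ratio: P_B/P_A = (V_B/V_A)³ = (1.37790)³ = 2.61611

2.62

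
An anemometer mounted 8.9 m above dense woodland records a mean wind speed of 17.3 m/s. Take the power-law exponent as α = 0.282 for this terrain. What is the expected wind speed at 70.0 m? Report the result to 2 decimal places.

Power-law profile: V₂ = V₁ · (z₂/z₁)^α
V₂ = 17.3 × (70.0/8.9)^0.282 = 17.3 × (7.8652)^0.282
    = 17.3 × 1.7889 = 30.9482 m/s

30.95 m/s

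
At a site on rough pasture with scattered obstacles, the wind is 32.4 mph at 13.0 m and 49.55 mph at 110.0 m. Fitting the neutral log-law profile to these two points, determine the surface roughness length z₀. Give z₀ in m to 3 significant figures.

z₀ ≈ 0.230 m

Log law: V(z) ∝ ln(z/z₀). With r = V₁/V₂ = 32.4/49.55 = 0.65388,
r · ln(z₂/z₀) = ln(z₁/z₀) ⇒ ln z₀ = (ln z₁ − r·ln z₂)/(1 − r)
ln z₀ = (2.56495 − 0.65388×4.70048) / 0.34612 = -1.4695
z₀ = exp(-1.4695) = 0.2300 m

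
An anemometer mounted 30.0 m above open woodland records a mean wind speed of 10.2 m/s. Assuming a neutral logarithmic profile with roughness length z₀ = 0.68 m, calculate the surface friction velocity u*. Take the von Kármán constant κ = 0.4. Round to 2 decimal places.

Log law: V(z) = (u*/κ) · ln(z/z₀) ⇒ u* = κ · V / ln(z/z₀)
u* = 0.4 × 10.2 / ln(30.0/0.68) = 0.4 × 10.2 / 3.7869
   = 4.0800 / 3.7869 = 1.0774 m/s

u* ≈ 1.08 m/s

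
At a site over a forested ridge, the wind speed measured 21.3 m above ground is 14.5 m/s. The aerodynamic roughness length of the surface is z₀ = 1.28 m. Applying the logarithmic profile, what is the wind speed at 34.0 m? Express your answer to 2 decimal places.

16.91 m/s

Log law: V(z) ∝ ln(z/z₀), so V₂/V₁ = ln(z₂/z₀) / ln(z₁/z₀).
ln(34.0/1.28) = 3.2795, ln(21.3/1.28) = 2.8118
V₂ = 14.5 × 3.2795/2.8118 = 14.5 × 1.1663 = 16.9116 m/s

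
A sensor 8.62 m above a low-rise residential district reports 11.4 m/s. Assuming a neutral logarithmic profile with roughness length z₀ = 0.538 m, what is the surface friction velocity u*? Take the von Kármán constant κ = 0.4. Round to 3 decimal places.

Log law: V(z) = (u*/κ) · ln(z/z₀) ⇒ u* = κ · V / ln(z/z₀)
u* = 0.4 × 11.4 / ln(8.62/0.538) = 0.4 × 11.4 / 2.7740
   = 4.5600 / 2.7740 = 1.6438 m/s

u* ≈ 1.644 m/s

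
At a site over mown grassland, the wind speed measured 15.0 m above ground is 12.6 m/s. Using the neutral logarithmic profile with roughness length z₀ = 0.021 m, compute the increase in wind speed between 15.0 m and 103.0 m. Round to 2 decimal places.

Log law: V₂ = V₁ · ln(z₂/z₀)/ln(z₁/z₀) = 12.6 × 8.4980/6.5713 = 16.2943 m/s
ΔV = 16.2943 − 12.6 = 3.6943 m/s

3.69 m/s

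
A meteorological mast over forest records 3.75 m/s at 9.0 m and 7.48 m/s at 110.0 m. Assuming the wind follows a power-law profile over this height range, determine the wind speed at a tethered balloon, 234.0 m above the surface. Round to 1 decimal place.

9.2 m/s

First find α: α = ln(V₂/V₁)/ln(z₂/z₁) = ln(7.48/3.75)/ln(110.0/9.0) = 0.69048/2.50326 = 0.2758
Extrapolate from 110.0 m to 234.0 m: V₃ = 7.48 × (234.0/110.0)^0.2758 = 7.48 × 1.2315 = 9.2114 m/s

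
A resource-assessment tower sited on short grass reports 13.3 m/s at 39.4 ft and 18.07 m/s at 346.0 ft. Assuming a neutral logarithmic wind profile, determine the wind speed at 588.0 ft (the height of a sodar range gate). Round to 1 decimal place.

Log law: V ∝ ln(z/z₀). From the pair, with r = V₁/V₂ = 0.73603,
ln z₀ = (ln z₁ − r·ln z₂)/(1 − r) = (3.6738 − 0.73603×5.8464)/0.26397 = -2.3842 → z₀ = 0.09216 ft
V₃ = V₁ · ln(z₃/z₀)/ln(z₁/z₀) = 13.3 × 8.7609/6.0580 = 19.2342 m/s

19.2 m/s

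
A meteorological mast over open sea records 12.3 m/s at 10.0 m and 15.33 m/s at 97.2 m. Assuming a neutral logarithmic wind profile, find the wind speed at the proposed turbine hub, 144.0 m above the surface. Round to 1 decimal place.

Log law: V ∝ ln(z/z₀). From the pair, with r = V₁/V₂ = 0.80235,
ln z₀ = (ln z₁ − r·ln z₂)/(1 − r) = (2.3026 − 0.80235×4.5768)/0.19765 = -6.9293 → z₀ = 0.0009787 m
V₃ = V₁ · ln(z₃/z₀)/ln(z₁/z₀) = 12.3 × 11.8991/9.2318 = 15.8537 m/s

15.9 m/s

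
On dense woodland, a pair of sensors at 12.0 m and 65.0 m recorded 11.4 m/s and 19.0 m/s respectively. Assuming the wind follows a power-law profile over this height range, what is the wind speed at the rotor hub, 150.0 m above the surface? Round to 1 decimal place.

First find α: α = ln(V₂/V₁)/ln(z₂/z₁) = ln(19.0/11.4)/ln(65.0/12.0) = 0.51083/1.68948 = 0.3024
Extrapolate from 65.0 m to 150.0 m: V₃ = 19.0 × (150.0/65.0)^0.3024 = 19.0 × 1.2877 = 24.4660 m/s

24.5 m/s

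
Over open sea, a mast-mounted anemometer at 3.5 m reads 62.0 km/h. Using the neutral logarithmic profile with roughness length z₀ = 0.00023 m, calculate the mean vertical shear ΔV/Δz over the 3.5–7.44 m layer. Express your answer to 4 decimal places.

1.2322 km/h/m

Log law: V₂ = V₁ · ln(z₂/z₀)/ln(z₁/z₀) = 62.0 × 10.3843/9.6302 = 66.8550 km/h
ΔV/Δz = (66.8550 − 62.0)/(7.44 − 3.5) = 4.8550/3.9400 = 1.23224 km/h/m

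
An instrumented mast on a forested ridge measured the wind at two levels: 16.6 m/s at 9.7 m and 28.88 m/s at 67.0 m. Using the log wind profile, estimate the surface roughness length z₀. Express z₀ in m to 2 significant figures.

Log law: V(z) ∝ ln(z/z₀). With r = V₁/V₂ = 16.6/28.88 = 0.57479,
r · ln(z₂/z₀) = ln(z₁/z₀) ⇒ ln z₀ = (ln z₁ − r·ln z₂)/(1 − r)
ln z₀ = (2.27213 − 0.57479×4.20469) / 0.42521 = -0.3403
z₀ = exp(-0.3403) = 0.7116 m

z₀ ≈ 0.71 m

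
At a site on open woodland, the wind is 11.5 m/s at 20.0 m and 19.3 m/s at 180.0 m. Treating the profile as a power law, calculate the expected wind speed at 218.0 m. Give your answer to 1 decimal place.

First find α: α = ln(V₂/V₁)/ln(z₂/z₁) = ln(19.3/11.5)/ln(180.0/20.0) = 0.51776/2.19722 = 0.2356
Extrapolate from 180.0 m to 218.0 m: V₃ = 19.3 × (218.0/180.0)^0.2356 = 19.3 × 1.0462 = 20.1911 m/s

20.2 m/s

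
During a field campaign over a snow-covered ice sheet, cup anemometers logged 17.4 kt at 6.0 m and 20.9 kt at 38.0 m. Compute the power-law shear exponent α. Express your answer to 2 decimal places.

α ≈ 0.10

Power law: V₂/V₁ = (z₂/z₁)^α ⇒ α = ln(V₂/V₁) / ln(z₂/z₁)
α = ln(20.9/17.4) / ln(38.0/6.0) = ln(1.2011) / ln(6.3333)
  = 0.18328 / 1.84583 = 0.09929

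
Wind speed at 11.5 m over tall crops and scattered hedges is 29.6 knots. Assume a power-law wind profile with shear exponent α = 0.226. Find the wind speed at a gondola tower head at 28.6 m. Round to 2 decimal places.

36.37 knots

Power-law profile: V₂ = V₁ · (z₂/z₁)^α
V₂ = 29.6 × (28.6/11.5)^0.226 = 29.6 × (2.4870)^0.226
    = 29.6 × 1.2286 = 36.3674 knots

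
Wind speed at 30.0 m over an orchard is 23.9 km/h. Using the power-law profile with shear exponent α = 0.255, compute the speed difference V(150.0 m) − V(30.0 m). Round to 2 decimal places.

Power law: V₂ = V₁ · (z₂/z₁)^α = 23.9 × (5.0000)^0.255 = 36.0276 km/h
ΔV = 36.0276 − 23.9 = 12.1276 km/h

12.13 km/h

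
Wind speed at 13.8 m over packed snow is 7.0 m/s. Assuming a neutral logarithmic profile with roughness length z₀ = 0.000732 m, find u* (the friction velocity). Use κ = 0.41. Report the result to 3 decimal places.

u* ≈ 0.292 m/s

Log law: V(z) = (u*/κ) · ln(z/z₀) ⇒ u* = κ · V / ln(z/z₀)
u* = 0.41 × 7.0 / ln(13.8/0.000732) = 0.41 × 7.0 / 9.8444
   = 2.8700 / 9.8444 = 0.2915 m/s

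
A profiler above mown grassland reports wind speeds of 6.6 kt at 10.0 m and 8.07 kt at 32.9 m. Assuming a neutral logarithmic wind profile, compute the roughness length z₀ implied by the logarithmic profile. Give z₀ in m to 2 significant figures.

z₀ ≈ 0.048 m

Log law: V(z) ∝ ln(z/z₀). With r = V₁/V₂ = 6.6/8.07 = 0.81784,
r · ln(z₂/z₀) = ln(z₁/z₀) ⇒ ln z₀ = (ln z₁ − r·ln z₂)/(1 − r)
ln z₀ = (2.30259 − 0.81784×3.49347) / 0.18216 = -3.0443
z₀ = exp(-3.0443) = 0.04763 m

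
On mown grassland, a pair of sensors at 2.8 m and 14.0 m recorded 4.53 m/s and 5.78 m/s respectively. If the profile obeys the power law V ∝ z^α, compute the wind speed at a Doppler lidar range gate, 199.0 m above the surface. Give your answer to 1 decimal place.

First find α: α = ln(V₂/V₁)/ln(z₂/z₁) = ln(5.78/4.53)/ln(14.0/2.8) = 0.24368/1.60944 = 0.1514
Extrapolate from 14.0 m to 199.0 m: V₃ = 5.78 × (199.0/14.0)^0.1514 = 5.78 × 1.4946 = 8.6389 m/s

8.6 m/s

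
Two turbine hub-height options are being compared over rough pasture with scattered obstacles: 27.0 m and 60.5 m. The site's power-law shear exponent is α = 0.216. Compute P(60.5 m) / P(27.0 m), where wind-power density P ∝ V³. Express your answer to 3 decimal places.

1.687

Speed ratio: V_B/V_A = (z_B/z_A)^α = (60.5/27.0)^0.216 = (2.2407)^0.216 = 1.19038
Power-density ratio: P_B/P_A = (V_B/V_A)³ = (1.19038)³ = 1.68676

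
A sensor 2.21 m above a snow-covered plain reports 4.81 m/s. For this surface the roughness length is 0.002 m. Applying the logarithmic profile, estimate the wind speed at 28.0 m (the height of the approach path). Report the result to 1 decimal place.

Log law: V(z) ∝ ln(z/z₀), so V₂/V₁ = ln(z₂/z₀) / ln(z₁/z₀).
ln(28.0/0.002) = 9.5468, ln(2.21/0.002) = 7.0076
V₂ = 4.81 × 9.5468/7.0076 = 4.81 × 1.3624 = 6.5529 m/s

6.6 m/s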